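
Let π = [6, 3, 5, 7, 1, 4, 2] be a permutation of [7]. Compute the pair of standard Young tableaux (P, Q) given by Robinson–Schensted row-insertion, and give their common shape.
P = [1, 2, 7] / [3, 4] / [5] / [6];  Q = [1, 3, 4] / [2, 6] / [5] / [7];  common shape = (3, 2, 1, 1)

Row-insert the values π_1, π_2, … into P one at a time, bumping the leftmost entry strictly greater than the inserted value down to the next row. The recording tableau Q records, in position (i, j), the step at which that cell was added to P.
  Insert 6 (step 1): P = [6];  Q = [1]
  Insert 3 (step 2): P = [3] / [6];  Q = [1] / [2]
  Insert 5 (step 3): P = [3, 5] / [6];  Q = [1, 3] / [2]
  Insert 7 (step 4): P = [3, 5, 7] / [6];  Q = [1, 3, 4] / [2]
  Insert 1 (step 5): P = [1, 5, 7] / [3] / [6];  Q = [1, 3, 4] / [2] / [5]
  Insert 4 (step 6): P = [1, 4, 7] / [3, 5] / [6];  Q = [1, 3, 4] / [2, 6] / [5]
  Insert 2 (step 7): P = [1, 2, 7] / [3, 4] / [5] / [6];  Q = [1, 3, 4] / [2, 6] / [5] / [7]
Final shape: (3, 2, 1, 1).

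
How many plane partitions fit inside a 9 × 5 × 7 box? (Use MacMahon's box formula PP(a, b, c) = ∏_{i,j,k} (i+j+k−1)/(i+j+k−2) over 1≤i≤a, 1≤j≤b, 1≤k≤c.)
PP(9, 5, 7) = 2424984388825856

Evaluate the triple product over i = 1..9, j = 1..5, k = 1..7. The factors are (2/1) · (3/2) · (4/3) · (5/4) · (6/5) · (7/6) · (8/7) · (3/2) · … (315 factors total). The numerators and denominators telescope so the product is an integer; carrying out the multiplication exactly gives PP(9, 5, 7) = 2424984388825856.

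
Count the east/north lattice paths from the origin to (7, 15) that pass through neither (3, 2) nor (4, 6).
Number of paths = 111544

Inclusion–exclusion. Total paths: C(22, 7) = 170544. Through P₁: C(5, 3)·C(17, 4) = 23800. Through P₂: C(10, 4)·C(12, 3) = 46200. Since P₁ is strictly southwest of P₂, a monotone path through both must visit P₁ then P₂; paths through both = C(5, 3)·C(5, 1)·C(12, 3) = 11000. Avoid both = 170544 − 23800 − 46200 + 11000 = 111544.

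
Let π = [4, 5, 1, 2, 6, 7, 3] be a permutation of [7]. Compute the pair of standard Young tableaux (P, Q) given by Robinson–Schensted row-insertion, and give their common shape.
P = [1, 2, 3, 7] / [4, 5, 6];  Q = [1, 2, 5, 6] / [3, 4, 7];  common shape = (4, 3)

Row-insert the values π_1, π_2, … into P one at a time, bumping the leftmost entry strictly greater than the inserted value down to the next row. The recording tableau Q records, in position (i, j), the step at which that cell was added to P.
  Insert 4 (step 1): P = [4];  Q = [1]
  Insert 5 (step 2): P = [4, 5];  Q = [1, 2]
  Insert 1 (step 3): P = [1, 5] / [4];  Q = [1, 2] / [3]
  Insert 2 (step 4): P = [1, 2] / [4, 5];  Q = [1, 2] / [3, 4]
  Insert 6 (step 5): P = [1, 2, 6] / [4, 5];  Q = [1, 2, 5] / [3, 4]
  Insert 7 (step 6): P = [1, 2, 6, 7] / [4, 5];  Q = [1, 2, 5, 6] / [3, 4]
  Insert 3 (step 7): P = [1, 2, 3, 7] / [4, 5, 6];  Q = [1, 2, 5, 6] / [3, 4, 7]
Final shape: (4, 3).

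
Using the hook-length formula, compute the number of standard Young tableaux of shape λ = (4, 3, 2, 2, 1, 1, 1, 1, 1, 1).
# SYT of shape (4, 3, 2, 2, 1, 1, 1, 1, 1, 1) = 333200

Hook-length formula: f^λ = n! / Π hook(c), product over all cells c of the Young diagram. For λ = (4, 3, 2, 2, 1, 1, 1, 1, 1, 1), n = 17 boxes. Hook lengths by row (left-to-right, top-to-bottom): [13, 6, 3, 1]; [11, 4, 1]; [9, 2]; [8, 1]; [6]; [5]; [4]; [3]; [2]; [1]. Product of hooks = 1067489280. So f^λ = 17! / 1067489280 = 355687428096000 / 1067489280 = 333200.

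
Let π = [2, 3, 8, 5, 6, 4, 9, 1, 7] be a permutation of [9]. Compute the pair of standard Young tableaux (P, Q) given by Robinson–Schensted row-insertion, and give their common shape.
P = [1, 3, 4, 6, 7] / [2, 9] / [5] / [8];  Q = [1, 2, 3, 5, 7] / [4, 9] / [6] / [8];  common shape = (5, 2, 1, 1)

Row-insert the values π_1, π_2, … into P one at a time, bumping the leftmost entry strictly greater than the inserted value down to the next row. The recording tableau Q records, in position (i, j), the step at which that cell was added to P.
  Insert 2 (step 1): P = [2];  Q = [1]
  Insert 3 (step 2): P = [2, 3];  Q = [1, 2]
  Insert 8 (step 3): P = [2, 3, 8];  Q = [1, 2, 3]
  Insert 5 (step 4): P = [2, 3, 5] / [8];  Q = [1, 2, 3] / [4]
  Insert 6 (step 5): P = [2, 3, 5, 6] / [8];  Q = [1, 2, 3, 5] / [4]
  Insert 4 (step 6): P = [2, 3, 4, 6] / [5] / [8];  Q = [1, 2, 3, 5] / [4] / [6]
  Insert 9 (step 7): P = [2, 3, 4, 6, 9] / [5] / [8];  Q = [1, 2, 3, 5, 7] / [4] / [6]
  Insert 1 (step 8): P = [1, 3, 4, 6, 9] / [2] / [5] / [8];  Q = [1, 2, 3, 5, 7] / [4] / [6] / [8]
  Insert 7 (step 9): P = [1, 3, 4, 6, 7] / [2, 9] / [5] / [8];  Q = [1, 2, 3, 5, 7] / [4, 9] / [6] / [8]
Final shape: (5, 2, 1, 1).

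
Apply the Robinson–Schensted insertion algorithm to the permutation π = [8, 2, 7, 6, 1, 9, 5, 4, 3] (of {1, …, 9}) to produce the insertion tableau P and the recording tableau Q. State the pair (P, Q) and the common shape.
P = [1, 3, 9] / [2, 4] / [5] / [6] / [7] / [8];  Q = [1, 3, 6] / [2, 7] / [4] / [5] / [8] / [9];  common shape = (3, 2, 1, 1, 1, 1)

Row-insert the values π_1, π_2, … into P one at a time, bumping the leftmost entry strictly greater than the inserted value down to the next row. The recording tableau Q records, in position (i, j), the step at which that cell was added to P.
  Insert 8 (step 1): P = [8];  Q = [1]
  Insert 2 (step 2): P = [2] / [8];  Q = [1] / [2]
  Insert 7 (step 3): P = [2, 7] / [8];  Q = [1, 3] / [2]
  Insert 6 (step 4): P = [2, 6] / [7] / [8];  Q = [1, 3] / [2] / [4]
  Insert 1 (step 5): P = [1, 6] / [2] / [7] / [8];  Q = [1, 3] / [2] / [4] / [5]
  Insert 9 (step 6): P = [1, 6, 9] / [2] / [7] / [8];  Q = [1, 3, 6] / [2] / [4] / [5]
  Insert 5 (step 7): P = [1, 5, 9] / [2, 6] / [7] / [8];  Q = [1, 3, 6] / [2, 7] / [4] / [5]
  Insert 4 (step 8): P = [1, 4, 9] / [2, 5] / [6] / [7] / [8];  Q = [1, 3, 6] / [2, 7] / [4] / [5] / [8]
  Insert 3 (step 9): P = [1, 3, 9] / [2, 4] / [5] / [6] / [7] / [8];  Q = [1, 3, 6] / [2, 7] / [4] / [5] / [8] / [9]
Final shape: (3, 2, 1, 1, 1, 1).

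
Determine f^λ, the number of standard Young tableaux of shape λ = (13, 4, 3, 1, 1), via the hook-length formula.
# SYT of shape (13, 4, 3, 1, 1) = 54172800

Hook-length formula: f^λ = n! / Π hook(c), product over all cells c of the Young diagram. For λ = (13, 4, 3, 1, 1), n = 22 boxes. Hook lengths by row (left-to-right, top-to-bottom): [17, 14, 13, 11, 9, 8, 7, 6, 5, 4, 3, 2, 1]; [7, 4, 3, 1]; [5, 2, 1]; [2]; [1]. Product of hooks = 20748433305600. So f^λ = 22! / 20748433305600 = 1124000727777607680000 / 20748433305600 = 54172800.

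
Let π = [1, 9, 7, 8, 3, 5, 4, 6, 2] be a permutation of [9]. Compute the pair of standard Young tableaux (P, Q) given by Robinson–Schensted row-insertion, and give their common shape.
P = [1, 2, 4, 6] / [3, 8] / [5] / [7] / [9];  Q = [1, 2, 4, 8] / [3, 6] / [5] / [7] / [9];  common shape = (4, 2, 1, 1, 1)

Row-insert the values π_1, π_2, … into P one at a time, bumping the leftmost entry strictly greater than the inserted value down to the next row. The recording tableau Q records, in position (i, j), the step at which that cell was added to P.
  Insert 1 (step 1): P = [1];  Q = [1]
  Insert 9 (step 2): P = [1, 9];  Q = [1, 2]
  Insert 7 (step 3): P = [1, 7] / [9];  Q = [1, 2] / [3]
  Insert 8 (step 4): P = [1, 7, 8] / [9];  Q = [1, 2, 4] / [3]
  Insert 3 (step 5): P = [1, 3, 8] / [7] / [9];  Q = [1, 2, 4] / [3] / [5]
  Insert 5 (step 6): P = [1, 3, 5] / [7, 8] / [9];  Q = [1, 2, 4] / [3, 6] / [5]
  Insert 4 (step 7): P = [1, 3, 4] / [5, 8] / [7] / [9];  Q = [1, 2, 4] / [3, 6] / [5] / [7]
  Insert 6 (step 8): P = [1, 3, 4, 6] / [5, 8] / [7] / [9];  Q = [1, 2, 4, 8] / [3, 6] / [5] / [7]
  Insert 2 (step 9): P = [1, 2, 4, 6] / [3, 8] / [5] / [7] / [9];  Q = [1, 2, 4, 8] / [3, 6] / [5] / [7] / [9]
Final shape: (4, 2, 1, 1, 1).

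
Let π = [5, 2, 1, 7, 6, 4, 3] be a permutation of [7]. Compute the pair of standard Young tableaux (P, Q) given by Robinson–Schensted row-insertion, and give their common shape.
P = [1, 3] / [2, 4] / [5, 6] / [7];  Q = [1, 4] / [2, 5] / [3, 6] / [7];  common shape = (2, 2, 2, 1)

Row-insert the values π_1, π_2, … into P one at a time, bumping the leftmost entry strictly greater than the inserted value down to the next row. The recording tableau Q records, in position (i, j), the step at which that cell was added to P.
  Insert 5 (step 1): P = [5];  Q = [1]
  Insert 2 (step 2): P = [2] / [5];  Q = [1] / [2]
  Insert 1 (step 3): P = [1] / [2] / [5];  Q = [1] / [2] / [3]
  Insert 7 (step 4): P = [1, 7] / [2] / [5];  Q = [1, 4] / [2] / [3]
  Insert 6 (step 5): P = [1, 6] / [2, 7] / [5];  Q = [1, 4] / [2, 5] / [3]
  Insert 4 (step 6): P = [1, 4] / [2, 6] / [5, 7];  Q = [1, 4] / [2, 5] / [3, 6]
  Insert 3 (step 7): P = [1, 3] / [2, 4] / [5, 6] / [7];  Q = [1, 4] / [2, 5] / [3, 6] / [7]
Final shape: (2, 2, 2, 1).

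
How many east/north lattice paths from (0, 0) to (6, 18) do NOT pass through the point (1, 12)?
Number of paths = 128590

Total paths from (0, 0) to (6, 18): C(24, 6) = 134596. Paths through (1, 12): (paths (0, 0) → (1, 12)) × (paths (1, 12) → (6, 18)) = C(13, 1) · C(11, 5) = 13 · 462 = 6006. Avoidance count = 134596 − 6006 = 128590.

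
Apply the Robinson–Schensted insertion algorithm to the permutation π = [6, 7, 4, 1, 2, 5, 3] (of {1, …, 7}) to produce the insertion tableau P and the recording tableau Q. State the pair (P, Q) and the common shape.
P = [1, 2, 3] / [4, 5] / [6, 7];  Q = [1, 2, 6] / [3, 5] / [4, 7];  common shape = (3, 2, 2)

Row-insert the values π_1, π_2, … into P one at a time, bumping the leftmost entry strictly greater than the inserted value down to the next row. The recording tableau Q records, in position (i, j), the step at which that cell was added to P.
  Insert 6 (step 1): P = [6];  Q = [1]
  Insert 7 (step 2): P = [6, 7];  Q = [1, 2]
  Insert 4 (step 3): P = [4, 7] / [6];  Q = [1, 2] / [3]
  Insert 1 (step 4): P = [1, 7] / [4] / [6];  Q = [1, 2] / [3] / [4]
  Insert 2 (step 5): P = [1, 2] / [4, 7] / [6];  Q = [1, 2] / [3, 5] / [4]
  Insert 5 (step 6): P = [1, 2, 5] / [4, 7] / [6];  Q = [1, 2, 6] / [3, 5] / [4]
  Insert 3 (step 7): P = [1, 2, 3] / [4, 5] / [6, 7];  Q = [1, 2, 6] / [3, 5] / [4, 7]
Final shape: (3, 2, 2).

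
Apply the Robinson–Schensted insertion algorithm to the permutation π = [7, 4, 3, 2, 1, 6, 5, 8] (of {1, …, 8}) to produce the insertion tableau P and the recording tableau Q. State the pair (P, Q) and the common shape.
P = [1, 5, 8] / [2, 6] / [3] / [4] / [7];  Q = [1, 6, 8] / [2, 7] / [3] / [4] / [5];  common shape = (3, 2, 1, 1, 1)

Row-insert the values π_1, π_2, … into P one at a time, bumping the leftmost entry strictly greater than the inserted value down to the next row. The recording tableau Q records, in position (i, j), the step at which that cell was added to P.
  Insert 7 (step 1): P = [7];  Q = [1]
  Insert 4 (step 2): P = [4] / [7];  Q = [1] / [2]
  Insert 3 (step 3): P = [3] / [4] / [7];  Q = [1] / [2] / [3]
  Insert 2 (step 4): P = [2] / [3] / [4] / [7];  Q = [1] / [2] / [3] / [4]
  Insert 1 (step 5): P = [1] / [2] / [3] / [4] / [7];  Q = [1] / [2] / [3] / [4] / [5]
  Insert 6 (step 6): P = [1, 6] / [2] / [3] / [4] / [7];  Q = [1, 6] / [2] / [3] / [4] / [5]
  Insert 5 (step 7): P = [1, 5] / [2, 6] / [3] / [4] / [7];  Q = [1, 6] / [2, 7] / [3] / [4] / [5]
  Insert 8 (step 8): P = [1, 5, 8] / [2, 6] / [3] / [4] / [7];  Q = [1, 6, 8] / [2, 7] / [3] / [4] / [5]
Final shape: (3, 2, 1, 1, 1).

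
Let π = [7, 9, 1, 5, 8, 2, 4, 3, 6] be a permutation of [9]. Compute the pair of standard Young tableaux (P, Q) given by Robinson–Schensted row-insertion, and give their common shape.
P = [1, 2, 3, 6] / [4, 8] / [5, 9] / [7];  Q = [1, 2, 5, 9] / [3, 4] / [6, 7] / [8];  common shape = (4, 2, 2, 1)

Row-insert the values π_1, π_2, … into P one at a time, bumping the leftmost entry strictly greater than the inserted value down to the next row. The recording tableau Q records, in position (i, j), the step at which that cell was added to P.
  Insert 7 (step 1): P = [7];  Q = [1]
  Insert 9 (step 2): P = [7, 9];  Q = [1, 2]
  Insert 1 (step 3): P = [1, 9] / [7];  Q = [1, 2] / [3]
  Insert 5 (step 4): P = [1, 5] / [7, 9];  Q = [1, 2] / [3, 4]
  Insert 8 (step 5): P = [1, 5, 8] / [7, 9];  Q = [1, 2, 5] / [3, 4]
  Insert 2 (step 6): P = [1, 2, 8] / [5, 9] / [7];  Q = [1, 2, 5] / [3, 4] / [6]
  Insert 4 (step 7): P = [1, 2, 4] / [5, 8] / [7, 9];  Q = [1, 2, 5] / [3, 4] / [6, 7]
  Insert 3 (step 8): P = [1, 2, 3] / [4, 8] / [5, 9] / [7];  Q = [1, 2, 5] / [3, 4] / [6, 7] / [8]
  Insert 6 (step 9): P = [1, 2, 3, 6] / [4, 8] / [5, 9] / [7];  Q = [1, 2, 5, 9] / [3, 4] / [6, 7] / [8]
Final shape: (4, 2, 2, 1).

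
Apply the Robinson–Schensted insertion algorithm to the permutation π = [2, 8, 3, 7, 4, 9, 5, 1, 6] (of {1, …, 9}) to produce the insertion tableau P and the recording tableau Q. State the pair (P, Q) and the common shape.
P = [1, 3, 4, 5, 6] / [2, 9] / [7] / [8];  Q = [1, 2, 4, 6, 9] / [3, 7] / [5] / [8];  common shape = (5, 2, 1, 1)

Row-insert the values π_1, π_2, … into P one at a time, bumping the leftmost entry strictly greater than the inserted value down to the next row. The recording tableau Q records, in position (i, j), the step at which that cell was added to P.
  Insert 2 (step 1): P = [2];  Q = [1]
  Insert 8 (step 2): P = [2, 8];  Q = [1, 2]
  Insert 3 (step 3): P = [2, 3] / [8];  Q = [1, 2] / [3]
  Insert 7 (step 4): P = [2, 3, 7] / [8];  Q = [1, 2, 4] / [3]
  Insert 4 (step 5): P = [2, 3, 4] / [7] / [8];  Q = [1, 2, 4] / [3] / [5]
  Insert 9 (step 6): P = [2, 3, 4, 9] / [7] / [8];  Q = [1, 2, 4, 6] / [3] / [5]
  Insert 5 (step 7): P = [2, 3, 4, 5] / [7, 9] / [8];  Q = [1, 2, 4, 6] / [3, 7] / [5]
  Insert 1 (step 8): P = [1, 3, 4, 5] / [2, 9] / [7] / [8];  Q = [1, 2, 4, 6] / [3, 7] / [5] / [8]
  Insert 6 (step 9): P = [1, 3, 4, 5, 6] / [2, 9] / [7] / [8];  Q = [1, 2, 4, 6, 9] / [3, 7] / [5] / [8]
Final shape: (5, 2, 1, 1).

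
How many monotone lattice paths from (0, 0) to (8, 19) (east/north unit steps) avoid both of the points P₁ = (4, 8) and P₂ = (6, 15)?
Number of paths = 997740

Inclusion–exclusion. Total paths: C(27, 8) = 2220075. Through P₁: C(12, 4)·C(15, 4) = 675675. Through P₂: C(21, 6)·C(6, 2) = 813960. Since P₁ is strictly southwest of P₂, a monotone path through both must visit P₁ then P₂; paths through both = C(12, 4)·C(9, 2)·C(6, 2) = 267300. Avoid both = 2220075 − 675675 − 813960 + 267300 = 997740.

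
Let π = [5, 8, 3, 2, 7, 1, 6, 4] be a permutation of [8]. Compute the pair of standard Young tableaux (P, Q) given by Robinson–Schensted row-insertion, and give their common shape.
P = [1, 4] / [2, 6] / [3, 7] / [5, 8];  Q = [1, 2] / [3, 5] / [4, 7] / [6, 8];  common shape = (2, 2, 2, 2)

Row-insert the values π_1, π_2, … into P one at a time, bumping the leftmost entry strictly greater than the inserted value down to the next row. The recording tableau Q records, in position (i, j), the step at which that cell was added to P.
  Insert 5 (step 1): P = [5];  Q = [1]
  Insert 8 (step 2): P = [5, 8];  Q = [1, 2]
  Insert 3 (step 3): P = [3, 8] / [5];  Q = [1, 2] / [3]
  Insert 2 (step 4): P = [2, 8] / [3] / [5];  Q = [1, 2] / [3] / [4]
  Insert 7 (step 5): P = [2, 7] / [3, 8] / [5];  Q = [1, 2] / [3, 5] / [4]
  Insert 1 (step 6): P = [1, 7] / [2, 8] / [3] / [5];  Q = [1, 2] / [3, 5] / [4] / [6]
  Insert 6 (step 7): P = [1, 6] / [2, 7] / [3, 8] / [5];  Q = [1, 2] / [3, 5] / [4, 7] / [6]
  Insert 4 (step 8): P = [1, 4] / [2, 6] / [3, 7] / [5, 8];  Q = [1, 2] / [3, 5] / [4, 7] / [6, 8]
Final shape: (2, 2, 2, 2).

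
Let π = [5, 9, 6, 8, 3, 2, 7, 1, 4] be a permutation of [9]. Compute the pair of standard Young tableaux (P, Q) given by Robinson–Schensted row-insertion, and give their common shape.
P = [1, 4, 7] / [2, 6] / [3, 8] / [5] / [9];  Q = [1, 2, 4] / [3, 7] / [5, 9] / [6] / [8];  common shape = (3, 2, 2, 1, 1)

Row-insert the values π_1, π_2, … into P one at a time, bumping the leftmost entry strictly greater than the inserted value down to the next row. The recording tableau Q records, in position (i, j), the step at which that cell was added to P.
  Insert 5 (step 1): P = [5];  Q = [1]
  Insert 9 (step 2): P = [5, 9];  Q = [1, 2]
  Insert 6 (step 3): P = [5, 6] / [9];  Q = [1, 2] / [3]
  Insert 8 (step 4): P = [5, 6, 8] / [9];  Q = [1, 2, 4] / [3]
  Insert 3 (step 5): P = [3, 6, 8] / [5] / [9];  Q = [1, 2, 4] / [3] / [5]
  Insert 2 (step 6): P = [2, 6, 8] / [3] / [5] / [9];  Q = [1, 2, 4] / [3] / [5] / [6]
  Insert 7 (step 7): P = [2, 6, 7] / [3, 8] / [5] / [9];  Q = [1, 2, 4] / [3, 7] / [5] / [6]
  Insert 1 (step 8): P = [1, 6, 7] / [2, 8] / [3] / [5] / [9];  Q = [1, 2, 4] / [3, 7] / [5] / [6] / [8]
  Insert 4 (step 9): P = [1, 4, 7] / [2, 6] / [3, 8] / [5] / [9];  Q = [1, 2, 4] / [3, 7] / [5, 9] / [6] / [8]
Final shape: (3, 2, 2, 1, 1).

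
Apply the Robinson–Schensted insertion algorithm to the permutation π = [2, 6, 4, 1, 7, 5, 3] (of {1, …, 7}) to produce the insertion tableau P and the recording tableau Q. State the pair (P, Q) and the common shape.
P = [1, 3, 5] / [2, 4] / [6, 7];  Q = [1, 2, 5] / [3, 6] / [4, 7];  common shape = (3, 2, 2)

Row-insert the values π_1, π_2, … into P one at a time, bumping the leftmost entry strictly greater than the inserted value down to the next row. The recording tableau Q records, in position (i, j), the step at which that cell was added to P.
  Insert 2 (step 1): P = [2];  Q = [1]
  Insert 6 (step 2): P = [2, 6];  Q = [1, 2]
  Insert 4 (step 3): P = [2, 4] / [6];  Q = [1, 2] / [3]
  Insert 1 (step 4): P = [1, 4] / [2] / [6];  Q = [1, 2] / [3] / [4]
  Insert 7 (step 5): P = [1, 4, 7] / [2] / [6];  Q = [1, 2, 5] / [3] / [4]
  Insert 5 (step 6): P = [1, 4, 5] / [2, 7] / [6];  Q = [1, 2, 5] / [3, 6] / [4]
  Insert 3 (step 7): P = [1, 3, 5] / [2, 4] / [6, 7];  Q = [1, 2, 5] / [3, 6] / [4, 7]
Final shape: (3, 2, 2).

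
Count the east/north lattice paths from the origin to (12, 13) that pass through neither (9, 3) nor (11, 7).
Number of paths = 4937712

Inclusion–exclusion. Total paths: C(25, 12) = 5200300. Through P₁: C(12, 9)·C(13, 3) = 62920. Through P₂: C(18, 11)·C(7, 1) = 222768. Since P₁ is strictly southwest of P₂, a monotone path through both must visit P₁ then P₂; paths through both = C(12, 9)·C(6, 2)·C(7, 1) = 23100. Avoid both = 5200300 − 62920 − 222768 + 23100 = 4937712.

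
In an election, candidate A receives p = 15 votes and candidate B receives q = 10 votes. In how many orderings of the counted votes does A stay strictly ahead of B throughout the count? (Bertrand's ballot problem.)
Strict-lead orderings = 653752

Total orderings of the 25 votes with 15 for A: C(25, 15) = 3268760. By the Bertrand ballot formula (Cycle Lemma / reflection principle), the number of orderings in which A is strictly ahead of B throughout is (p − q)/(p + q) · C(p + q, p) = (15 − 10)/(15 + 10) · 3268760 = 653752.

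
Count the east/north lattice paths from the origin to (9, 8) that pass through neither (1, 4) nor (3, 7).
Number of paths = 21345

Inclusion–exclusion. Total paths: C(17, 9) = 24310. Through P₁: C(5, 1)·C(12, 8) = 2475. Through P₂: C(10, 3)·C(7, 6) = 840. Since P₁ is strictly southwest of P₂, a monotone path through both must visit P₁ then P₂; paths through both = C(5, 1)·C(5, 2)·C(7, 6) = 350. Avoid both = 24310 − 2475 − 840 + 350 = 21345.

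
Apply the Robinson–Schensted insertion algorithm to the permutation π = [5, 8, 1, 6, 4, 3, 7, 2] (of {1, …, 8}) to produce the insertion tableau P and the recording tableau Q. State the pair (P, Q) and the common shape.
P = [1, 2, 7] / [3, 6] / [4] / [5] / [8];  Q = [1, 2, 7] / [3, 4] / [5] / [6] / [8];  common shape = (3, 2, 1, 1, 1)

Row-insert the values π_1, π_2, … into P one at a time, bumping the leftmost entry strictly greater than the inserted value down to the next row. The recording tableau Q records, in position (i, j), the step at which that cell was added to P.
  Insert 5 (step 1): P = [5];  Q = [1]
  Insert 8 (step 2): P = [5, 8];  Q = [1, 2]
  Insert 1 (step 3): P = [1, 8] / [5];  Q = [1, 2] / [3]
  Insert 6 (step 4): P = [1, 6] / [5, 8];  Q = [1, 2] / [3, 4]
  Insert 4 (step 5): P = [1, 4] / [5, 6] / [8];  Q = [1, 2] / [3, 4] / [5]
  Insert 3 (step 6): P = [1, 3] / [4, 6] / [5] / [8];  Q = [1, 2] / [3, 4] / [5] / [6]
  Insert 7 (step 7): P = [1, 3, 7] / [4, 6] / [5] / [8];  Q = [1, 2, 7] / [3, 4] / [5] / [6]
  Insert 2 (step 8): P = [1, 2, 7] / [3, 6] / [4] / [5] / [8];  Q = [1, 2, 7] / [3, 4] / [5] / [6] / [8]
Final shape: (3, 2, 1, 1, 1).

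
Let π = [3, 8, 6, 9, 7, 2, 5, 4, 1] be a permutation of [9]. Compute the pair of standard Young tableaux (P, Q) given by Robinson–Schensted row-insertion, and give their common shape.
P = [1, 4, 7] / [2, 5] / [3, 9] / [6] / [8];  Q = [1, 2, 4] / [3, 5] / [6, 7] / [8] / [9];  common shape = (3, 2, 2, 1, 1)

Row-insert the values π_1, π_2, … into P one at a time, bumping the leftmost entry strictly greater than the inserted value down to the next row. The recording tableau Q records, in position (i, j), the step at which that cell was added to P.
  Insert 3 (step 1): P = [3];  Q = [1]
  Insert 8 (step 2): P = [3, 8];  Q = [1, 2]
  Insert 6 (step 3): P = [3, 6] / [8];  Q = [1, 2] / [3]
  Insert 9 (step 4): P = [3, 6, 9] / [8];  Q = [1, 2, 4] / [3]
  Insert 7 (step 5): P = [3, 6, 7] / [8, 9];  Q = [1, 2, 4] / [3, 5]
  Insert 2 (step 6): P = [2, 6, 7] / [3, 9] / [8];  Q = [1, 2, 4] / [3, 5] / [6]
  Insert 5 (step 7): P = [2, 5, 7] / [3, 6] / [8, 9];  Q = [1, 2, 4] / [3, 5] / [6, 7]
  Insert 4 (step 8): P = [2, 4, 7] / [3, 5] / [6, 9] / [8];  Q = [1, 2, 4] / [3, 5] / [6, 7] / [8]
  Insert 1 (step 9): P = [1, 4, 7] / [2, 5] / [3, 9] / [6] / [8];  Q = [1, 2, 4] / [3, 5] / [6, 7] / [8] / [9]
Final shape: (3, 2, 2, 1, 1).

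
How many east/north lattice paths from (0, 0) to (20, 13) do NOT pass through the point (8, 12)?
Number of paths = 571528830

Total paths from (0, 0) to (20, 13): C(33, 20) = 573166440. Paths through (8, 12): (paths (0, 0) → (8, 12)) × (paths (8, 12) → (20, 13)) = C(20, 8) · C(13, 12) = 125970 · 13 = 1637610. Avoidance count = 573166440 − 1637610 = 571528830.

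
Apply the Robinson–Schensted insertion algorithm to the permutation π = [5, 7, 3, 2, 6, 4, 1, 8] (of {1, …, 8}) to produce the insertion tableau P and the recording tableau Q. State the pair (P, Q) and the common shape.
P = [1, 4, 8] / [2, 6] / [3, 7] / [5];  Q = [1, 2, 8] / [3, 5] / [4, 6] / [7];  common shape = (3, 2, 2, 1)

Row-insert the values π_1, π_2, … into P one at a time, bumping the leftmost entry strictly greater than the inserted value down to the next row. The recording tableau Q records, in position (i, j), the step at which that cell was added to P.
  Insert 5 (step 1): P = [5];  Q = [1]
  Insert 7 (step 2): P = [5, 7];  Q = [1, 2]
  Insert 3 (step 3): P = [3, 7] / [5];  Q = [1, 2] / [3]
  Insert 2 (step 4): P = [2, 7] / [3] / [5];  Q = [1, 2] / [3] / [4]
  Insert 6 (step 5): P = [2, 6] / [3, 7] / [5];  Q = [1, 2] / [3, 5] / [4]
  Insert 4 (step 6): P = [2, 4] / [3, 6] / [5, 7];  Q = [1, 2] / [3, 5] / [4, 6]
  Insert 1 (step 7): P = [1, 4] / [2, 6] / [3, 7] / [5];  Q = [1, 2] / [3, 5] / [4, 6] / [7]
  Insert 8 (step 8): P = [1, 4, 8] / [2, 6] / [3, 7] / [5];  Q = [1, 2, 8] / [3, 5] / [4, 6] / [7]
Final shape: (3, 2, 2, 1).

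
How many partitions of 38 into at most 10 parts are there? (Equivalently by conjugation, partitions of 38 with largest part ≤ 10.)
p(38, parts ≤ 10) = 12690

Use the recurrence p(n, m) = p(n, m−1) + p(n−m, m): either the largest part is < m (count p(n, m−1)) or the largest part is exactly m (remove one copy of m, count p(n−m, m)). With p(0, ·) = 1 this gives p(38, parts ≤ 10) = 12690. (By conjugating Young diagrams, this also counts partitions of 38 into at most 10 parts.)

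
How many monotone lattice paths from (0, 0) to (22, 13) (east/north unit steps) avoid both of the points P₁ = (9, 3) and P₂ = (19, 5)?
Number of paths = 1220025920

Inclusion–exclusion. Total paths: C(35, 22) = 1476337800. Through P₁: C(12, 9)·C(23, 13) = 251694520. Through P₂: C(24, 19)·C(11, 3) = 7013160. Since P₁ is strictly southwest of P₂, a monotone path through both must visit P₁ then P₂; paths through both = C(12, 9)·C(12, 10)·C(11, 3) = 2395800. Avoid both = 1476337800 − 251694520 − 7013160 + 2395800 = 1220025920.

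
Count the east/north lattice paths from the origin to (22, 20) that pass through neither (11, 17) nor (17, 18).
Number of paths = 413842789710

Inclusion–exclusion. Total paths: C(42, 22) = 513791607420. Through P₁: C(28, 11)·C(14, 11) = 7816601520. Through P₂: C(35, 17)·C(7, 5) = 95288920650. Since P₁ is strictly southwest of P₂, a monotone path through both must visit P₁ then P₂; paths through both = C(28, 11)·C(7, 6)·C(7, 5) = 3156704460. Avoid both = 513791607420 − 7816601520 − 95288920650 + 3156704460 = 413842789710.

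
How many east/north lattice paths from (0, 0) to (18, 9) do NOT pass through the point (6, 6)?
Number of paths = 4266405

Total paths from (0, 0) to (18, 9): C(27, 18) = 4686825. Paths through (6, 6): (paths (0, 0) → (6, 6)) × (paths (6, 6) → (18, 9)) = C(12, 6) · C(15, 12) = 924 · 455 = 420420. Avoidance count = 4686825 − 420420 = 4266405.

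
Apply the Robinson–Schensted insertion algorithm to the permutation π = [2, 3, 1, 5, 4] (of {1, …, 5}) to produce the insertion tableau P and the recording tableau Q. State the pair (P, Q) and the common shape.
P = [1, 3, 4] / [2, 5];  Q = [1, 2, 4] / [3, 5];  common shape = (3, 2)

Row-insert the values π_1, π_2, … into P one at a time, bumping the leftmost entry strictly greater than the inserted value down to the next row. The recording tableau Q records, in position (i, j), the step at which that cell was added to P.
  Insert 2 (step 1): P = [2];  Q = [1]
  Insert 3 (step 2): P = [2, 3];  Q = [1, 2]
  Insert 1 (step 3): P = [1, 3] / [2];  Q = [1, 2] / [3]
  Insert 5 (step 4): P = [1, 3, 5] / [2];  Q = [1, 2, 4] / [3]
  Insert 4 (step 5): P = [1, 3, 4] / [2, 5];  Q = [1, 2, 4] / [3, 5]
Final shape: (3, 2).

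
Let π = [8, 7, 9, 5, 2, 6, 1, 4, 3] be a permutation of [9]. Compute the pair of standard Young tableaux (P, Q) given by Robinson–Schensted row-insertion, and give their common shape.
P = [1, 3] / [2, 4] / [5, 6] / [7, 9] / [8];  Q = [1, 3] / [2, 6] / [4, 8] / [5, 9] / [7];  common shape = (2, 2, 2, 2, 1)

Row-insert the values π_1, π_2, … into P one at a time, bumping the leftmost entry strictly greater than the inserted value down to the next row. The recording tableau Q records, in position (i, j), the step at which that cell was added to P.
  Insert 8 (step 1): P = [8];  Q = [1]
  Insert 7 (step 2): P = [7] / [8];  Q = [1] / [2]
  Insert 9 (step 3): P = [7, 9] / [8];  Q = [1, 3] / [2]
  Insert 5 (step 4): P = [5, 9] / [7] / [8];  Q = [1, 3] / [2] / [4]
  Insert 2 (step 5): P = [2, 9] / [5] / [7] / [8];  Q = [1, 3] / [2] / [4] / [5]
  Insert 6 (step 6): P = [2, 6] / [5, 9] / [7] / [8];  Q = [1, 3] / [2, 6] / [4] / [5]
  Insert 1 (step 7): P = [1, 6] / [2, 9] / [5] / [7] / [8];  Q = [1, 3] / [2, 6] / [4] / [5] / [7]
  Insert 4 (step 8): P = [1, 4] / [2, 6] / [5, 9] / [7] / [8];  Q = [1, 3] / [2, 6] / [4, 8] / [5] / [7]
  Insert 3 (step 9): P = [1, 3] / [2, 4] / [5, 6] / [7, 9] / [8];  Q = [1, 3] / [2, 6] / [4, 8] / [5, 9] / [7]
Final shape: (2, 2, 2, 2, 1).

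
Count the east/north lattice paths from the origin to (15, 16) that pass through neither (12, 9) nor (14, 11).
Number of paths = 249105675

Inclusion–exclusion. Total paths: C(31, 15) = 300540195. Through P₁: C(21, 12)·C(10, 3) = 35271600. Through P₂: C(25, 14)·C(6, 1) = 26744400. Since P₁ is strictly southwest of P₂, a monotone path through both must visit P₁ then P₂; paths through both = C(21, 12)·C(4, 2)·C(6, 1) = 10581480. Avoid both = 300540195 − 35271600 − 26744400 + 10581480 = 249105675.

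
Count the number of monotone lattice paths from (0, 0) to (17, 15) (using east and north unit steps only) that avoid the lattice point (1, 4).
Number of paths = 500533245

Total paths from (0, 0) to (17, 15): C(32, 17) = 565722720. Paths through (1, 4): (paths (0, 0) → (1, 4)) × (paths (1, 4) → (17, 15)) = C(5, 1) · C(27, 16) = 5 · 13037895 = 65189475. Avoidance count = 565722720 − 65189475 = 500533245.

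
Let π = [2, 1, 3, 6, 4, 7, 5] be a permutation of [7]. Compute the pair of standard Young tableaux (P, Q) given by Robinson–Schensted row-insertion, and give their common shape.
P = [1, 3, 4, 5] / [2, 6, 7];  Q = [1, 3, 4, 6] / [2, 5, 7];  common shape = (4, 3)

Row-insert the values π_1, π_2, … into P one at a time, bumping the leftmost entry strictly greater than the inserted value down to the next row. The recording tableau Q records, in position (i, j), the step at which that cell was added to P.
  Insert 2 (step 1): P = [2];  Q = [1]
  Insert 1 (step 2): P = [1] / [2];  Q = [1] / [2]
  Insert 3 (step 3): P = [1, 3] / [2];  Q = [1, 3] / [2]
  Insert 6 (step 4): P = [1, 3, 6] / [2];  Q = [1, 3, 4] / [2]
  Insert 4 (step 5): P = [1, 3, 4] / [2, 6];  Q = [1, 3, 4] / [2, 5]
  Insert 7 (step 6): P = [1, 3, 4, 7] / [2, 6];  Q = [1, 3, 4, 6] / [2, 5]
  Insert 5 (step 7): P = [1, 3, 4, 5] / [2, 6, 7];  Q = [1, 3, 4, 6] / [2, 5, 7]
Final shape: (4, 3).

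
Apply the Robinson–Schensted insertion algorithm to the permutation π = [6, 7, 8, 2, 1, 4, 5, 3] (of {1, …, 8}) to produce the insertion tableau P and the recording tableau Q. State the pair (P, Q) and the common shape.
P = [1, 3, 5] / [2, 4, 8] / [6, 7];  Q = [1, 2, 3] / [4, 6, 7] / [5, 8];  common shape = (3, 3, 2)

Row-insert the values π_1, π_2, … into P one at a time, bumping the leftmost entry strictly greater than the inserted value down to the next row. The recording tableau Q records, in position (i, j), the step at which that cell was added to P.
  Insert 6 (step 1): P = [6];  Q = [1]
  Insert 7 (step 2): P = [6, 7];  Q = [1, 2]
  Insert 8 (step 3): P = [6, 7, 8];  Q = [1, 2, 3]
  Insert 2 (step 4): P = [2, 7, 8] / [6];  Q = [1, 2, 3] / [4]
  Insert 1 (step 5): P = [1, 7, 8] / [2] / [6];  Q = [1, 2, 3] / [4] / [5]
  Insert 4 (step 6): P = [1, 4, 8] / [2, 7] / [6];  Q = [1, 2, 3] / [4, 6] / [5]
  Insert 5 (step 7): P = [1, 4, 5] / [2, 7, 8] / [6];  Q = [1, 2, 3] / [4, 6, 7] / [5]
  Insert 3 (step 8): P = [1, 3, 5] / [2, 4, 8] / [6, 7];  Q = [1, 2, 3] / [4, 6, 7] / [5, 8]
Final shape: (3, 3, 2).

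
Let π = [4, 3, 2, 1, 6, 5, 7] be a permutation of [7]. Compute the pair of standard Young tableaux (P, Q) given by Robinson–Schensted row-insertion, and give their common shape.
P = [1, 5, 7] / [2, 6] / [3] / [4];  Q = [1, 5, 7] / [2, 6] / [3] / [4];  common shape = (3, 2, 1, 1)

Row-insert the values π_1, π_2, … into P one at a time, bumping the leftmost entry strictly greater than the inserted value down to the next row. The recording tableau Q records, in position (i, j), the step at which that cell was added to P.
  Insert 4 (step 1): P = [4];  Q = [1]
  Insert 3 (step 2): P = [3] / [4];  Q = [1] / [2]
  Insert 2 (step 3): P = [2] / [3] / [4];  Q = [1] / [2] / [3]
  Insert 1 (step 4): P = [1] / [2] / [3] / [4];  Q = [1] / [2] / [3] / [4]
  Insert 6 (step 5): P = [1, 6] / [2] / [3] / [4];  Q = [1, 5] / [2] / [3] / [4]
  Insert 5 (step 6): P = [1, 5] / [2, 6] / [3] / [4];  Q = [1, 5] / [2, 6] / [3] / [4]
  Insert 7 (step 7): P = [1, 5, 7] / [2, 6] / [3] / [4];  Q = [1, 5, 7] / [2, 6] / [3] / [4]
Final shape: (3, 2, 1, 1).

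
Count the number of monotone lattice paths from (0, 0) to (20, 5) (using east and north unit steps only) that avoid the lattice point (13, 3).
Number of paths = 32970

Total paths from (0, 0) to (20, 5): C(25, 20) = 53130. Paths through (13, 3): (paths (0, 0) → (13, 3)) × (paths (13, 3) → (20, 5)) = C(16, 13) · C(9, 7) = 560 · 36 = 20160. Avoidance count = 53130 − 20160 = 32970.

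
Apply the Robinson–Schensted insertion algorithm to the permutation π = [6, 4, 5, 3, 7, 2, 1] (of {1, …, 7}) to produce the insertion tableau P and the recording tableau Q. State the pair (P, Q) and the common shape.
P = [1, 5, 7] / [2] / [3] / [4] / [6];  Q = [1, 3, 5] / [2] / [4] / [6] / [7];  common shape = (3, 1, 1, 1, 1)

Row-insert the values π_1, π_2, … into P one at a time, bumping the leftmost entry strictly greater than the inserted value down to the next row. The recording tableau Q records, in position (i, j), the step at which that cell was added to P.
  Insert 6 (step 1): P = [6];  Q = [1]
  Insert 4 (step 2): P = [4] / [6];  Q = [1] / [2]
  Insert 5 (step 3): P = [4, 5] / [6];  Q = [1, 3] / [2]
  Insert 3 (step 4): P = [3, 5] / [4] / [6];  Q = [1, 3] / [2] / [4]
  Insert 7 (step 5): P = [3, 5, 7] / [4] / [6];  Q = [1, 3, 5] / [2] / [4]
  Insert 2 (step 6): P = [2, 5, 7] / [3] / [4] / [6];  Q = [1, 3, 5] / [2] / [4] / [6]
  Insert 1 (step 7): P = [1, 5, 7] / [2] / [3] / [4] / [6];  Q = [1, 3, 5] / [2] / [4] / [6] / [7]
Final shape: (3, 1, 1, 1, 1).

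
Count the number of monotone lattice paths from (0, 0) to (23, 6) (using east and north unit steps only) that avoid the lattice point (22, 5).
Number of paths = 313560

Total paths from (0, 0) to (23, 6): C(29, 23) = 475020. Paths through (22, 5): (paths (0, 0) → (22, 5)) × (paths (22, 5) → (23, 6)) = C(27, 22) · C(2, 1) = 80730 · 2 = 161460. Avoidance count = 475020 − 161460 = 313560.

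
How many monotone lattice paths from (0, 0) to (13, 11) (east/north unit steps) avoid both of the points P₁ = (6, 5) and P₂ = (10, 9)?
Number of paths = 1102972

Inclusion–exclusion. Total paths: C(24, 13) = 2496144. Through P₁: C(11, 6)·C(13, 7) = 792792. Through P₂: C(19, 10)·C(5, 3) = 923780. Since P₁ is strictly southwest of P₂, a monotone path through both must visit P₁ then P₂; paths through both = C(11, 6)·C(8, 4)·C(5, 3) = 323400. Avoid both = 2496144 − 792792 − 923780 + 323400 = 1102972.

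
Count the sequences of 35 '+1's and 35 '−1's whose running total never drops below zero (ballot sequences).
C_35 = 3116285494907301262

These ballot sequences are counted by the Catalan number C_n = (1/(n + 1)) · C(2n, n). For n = 35: C_35 = (1/36) · C(70, 35) = 112186277816662845432/36 = 3116285494907301262.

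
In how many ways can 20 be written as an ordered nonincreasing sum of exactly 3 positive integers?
p(20, 3 parts) = 33

Partitions of n into exactly k parts are in bijection with partitions of n − k into at most k parts (subtract 1 from each part). So p(20, exactly 3) = p(17, parts ≤ 3). Computing via the recurrence p(m, j) = p(m, j−1) + p(m−j, j) gives 33.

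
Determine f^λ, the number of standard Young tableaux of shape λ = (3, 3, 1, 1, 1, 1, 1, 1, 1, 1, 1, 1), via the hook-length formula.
# SYT of shape (3, 3, 1, 1, 1, 1, 1, 1, 1, 1, 1, 1) = 2640

Hook-length formula: f^λ = n! / Π hook(c), product over all cells c of the Young diagram. For λ = (3, 3, 1, 1, 1, 1, 1, 1, 1, 1, 1, 1), n = 16 boxes. Hook lengths by row (left-to-right, top-to-bottom): [14, 3, 2]; [13, 2, 1]; [10]; [9]; [8]; [7]; [6]; [5]; [4]; [3]; [2]; [1]. Product of hooks = 7925299200. So f^λ = 16! / 7925299200 = 20922789888000 / 7925299200 = 2640.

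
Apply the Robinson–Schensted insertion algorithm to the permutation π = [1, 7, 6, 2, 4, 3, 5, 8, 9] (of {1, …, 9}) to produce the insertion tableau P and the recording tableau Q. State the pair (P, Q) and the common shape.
P = [1, 2, 3, 5, 8, 9] / [4] / [6] / [7];  Q = [1, 2, 5, 7, 8, 9] / [3] / [4] / [6];  common shape = (6, 1, 1, 1)

Row-insert the values π_1, π_2, … into P one at a time, bumping the leftmost entry strictly greater than the inserted value down to the next row. The recording tableau Q records, in position (i, j), the step at which that cell was added to P.
  Insert 1 (step 1): P = [1];  Q = [1]
  Insert 7 (step 2): P = [1, 7];  Q = [1, 2]
  Insert 6 (step 3): P = [1, 6] / [7];  Q = [1, 2] / [3]
  Insert 2 (step 4): P = [1, 2] / [6] / [7];  Q = [1, 2] / [3] / [4]
  Insert 4 (step 5): P = [1, 2, 4] / [6] / [7];  Q = [1, 2, 5] / [3] / [4]
  Insert 3 (step 6): P = [1, 2, 3] / [4] / [6] / [7];  Q = [1, 2, 5] / [3] / [4] / [6]
  Insert 5 (step 7): P = [1, 2, 3, 5] / [4] / [6] / [7];  Q = [1, 2, 5, 7] / [3] / [4] / [6]
  Insert 8 (step 8): P = [1, 2, 3, 5, 8] / [4] / [6] / [7];  Q = [1, 2, 5, 7, 8] / [3] / [4] / [6]
  Insert 9 (step 9): P = [1, 2, 3, 5, 8, 9] / [4] / [6] / [7];  Q = [1, 2, 5, 7, 8, 9] / [3] / [4] / [6]
Final shape: (6, 1, 1, 1).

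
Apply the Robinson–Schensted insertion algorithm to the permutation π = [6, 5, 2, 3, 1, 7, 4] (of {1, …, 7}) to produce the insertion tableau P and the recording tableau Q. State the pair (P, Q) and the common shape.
P = [1, 3, 4] / [2, 7] / [5] / [6];  Q = [1, 4, 6] / [2, 7] / [3] / [5];  common shape = (3, 2, 1, 1)

Row-insert the values π_1, π_2, … into P one at a time, bumping the leftmost entry strictly greater than the inserted value down to the next row. The recording tableau Q records, in position (i, j), the step at which that cell was added to P.
  Insert 6 (step 1): P = [6];  Q = [1]
  Insert 5 (step 2): P = [5] / [6];  Q = [1] / [2]
  Insert 2 (step 3): P = [2] / [5] / [6];  Q = [1] / [2] / [3]
  Insert 3 (step 4): P = [2, 3] / [5] / [6];  Q = [1, 4] / [2] / [3]
  Insert 1 (step 5): P = [1, 3] / [2] / [5] / [6];  Q = [1, 4] / [2] / [3] / [5]
  Insert 7 (step 6): P = [1, 3, 7] / [2] / [5] / [6];  Q = [1, 4, 6] / [2] / [3] / [5]
  Insert 4 (step 7): P = [1, 3, 4] / [2, 7] / [5] / [6];  Q = [1, 4, 6] / [2, 7] / [3] / [5]
Final shape: (3, 2, 1, 1).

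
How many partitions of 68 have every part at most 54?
p(68, parts ≤ 54) = 3087362

Use the recurrence p(n, m) = p(n, m−1) + p(n−m, m): either the largest part is < m (count p(n, m−1)) or the largest part is exactly m (remove one copy of m, count p(n−m, m)). With p(0, ·) = 1 this gives p(68, parts ≤ 54) = 3087362. (By conjugating Young diagrams, this also counts partitions of 68 into at most 54 parts.)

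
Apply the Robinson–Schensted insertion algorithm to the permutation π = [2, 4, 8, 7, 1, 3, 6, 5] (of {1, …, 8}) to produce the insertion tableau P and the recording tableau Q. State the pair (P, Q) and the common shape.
P = [1, 3, 5] / [2, 4, 6] / [7] / [8];  Q = [1, 2, 3] / [4, 6, 7] / [5] / [8];  common shape = (3, 3, 1, 1)

Row-insert the values π_1, π_2, … into P one at a time, bumping the leftmost entry strictly greater than the inserted value down to the next row. The recording tableau Q records, in position (i, j), the step at which that cell was added to P.
  Insert 2 (step 1): P = [2];  Q = [1]
  Insert 4 (step 2): P = [2, 4];  Q = [1, 2]
  Insert 8 (step 3): P = [2, 4, 8];  Q = [1, 2, 3]
  Insert 7 (step 4): P = [2, 4, 7] / [8];  Q = [1, 2, 3] / [4]
  Insert 1 (step 5): P = [1, 4, 7] / [2] / [8];  Q = [1, 2, 3] / [4] / [5]
  Insert 3 (step 6): P = [1, 3, 7] / [2, 4] / [8];  Q = [1, 2, 3] / [4, 6] / [5]
  Insert 6 (step 7): P = [1, 3, 6] / [2, 4, 7] / [8];  Q = [1, 2, 3] / [4, 6, 7] / [5]
  Insert 5 (step 8): P = [1, 3, 5] / [2, 4, 6] / [7] / [8];  Q = [1, 2, 3] / [4, 6, 7] / [5] / [8]
Final shape: (3, 3, 1, 1).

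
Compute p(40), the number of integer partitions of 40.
p(40) = 37338

Compute p(n) via the recurrence p(n, m) = p(n, m−1) + p(n−m, m), where p(n, m) counts partitions of n with all parts ≤ m and p(n) = p(n, n). The base cases are p(0, m) = 1 and p(n, 0) = 0 for n > 0. Filling the table yields p(40) = 37338. (Euler's pentagonal recurrence is an alternative.)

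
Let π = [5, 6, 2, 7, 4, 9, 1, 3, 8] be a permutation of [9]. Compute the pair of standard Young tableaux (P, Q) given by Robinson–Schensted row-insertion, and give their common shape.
P = [1, 3, 7, 8] / [2, 4, 9] / [5, 6];  Q = [1, 2, 4, 6] / [3, 5, 9] / [7, 8];  common shape = (4, 3, 2)

Row-insert the values π_1, π_2, … into P one at a time, bumping the leftmost entry strictly greater than the inserted value down to the next row. The recording tableau Q records, in position (i, j), the step at which that cell was added to P.
  Insert 5 (step 1): P = [5];  Q = [1]
  Insert 6 (step 2): P = [5, 6];  Q = [1, 2]
  Insert 2 (step 3): P = [2, 6] / [5];  Q = [1, 2] / [3]
  Insert 7 (step 4): P = [2, 6, 7] / [5];  Q = [1, 2, 4] / [3]
  Insert 4 (step 5): P = [2, 4, 7] / [5, 6];  Q = [1, 2, 4] / [3, 5]
  Insert 9 (step 6): P = [2, 4, 7, 9] / [5, 6];  Q = [1, 2, 4, 6] / [3, 5]
  Insert 1 (step 7): P = [1, 4, 7, 9] / [2, 6] / [5];  Q = [1, 2, 4, 6] / [3, 5] / [7]
  Insert 3 (step 8): P = [1, 3, 7, 9] / [2, 4] / [5, 6];  Q = [1, 2, 4, 6] / [3, 5] / [7, 8]
  Insert 8 (step 9): P = [1, 3, 7, 8] / [2, 4, 9] / [5, 6];  Q = [1, 2, 4, 6] / [3, 5, 9] / [7, 8]
Final shape: (4, 3, 2).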